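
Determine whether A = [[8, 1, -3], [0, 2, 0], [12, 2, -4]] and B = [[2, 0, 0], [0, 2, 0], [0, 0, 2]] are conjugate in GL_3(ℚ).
No.

Both have characteristic polynomial (x - 2)^3, but the minimal polynomial of A is (x - 2)^2 while the minimal polynomial of B is x - 2. The minimal polynomial is a similarity invariant, so A and B are not similar.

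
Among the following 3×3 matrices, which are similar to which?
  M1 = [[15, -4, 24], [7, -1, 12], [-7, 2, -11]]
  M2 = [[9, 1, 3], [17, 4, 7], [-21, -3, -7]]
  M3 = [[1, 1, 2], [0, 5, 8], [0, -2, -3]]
2 classes: {M1, M3}, {M2}

Characteristic polynomials: χ_{M1} = (x - 1)^3, χ_{M2} = (x - 2)^3, χ_{M3} = (x - 1)^3.

{M1, M3}: invariant factors x - 1, (x - 1)^2.

{M2}: invariant factors (x - 2)^3.

Matrices are similar if and only if their invariant-factor lists agree; the partition into similarity classes is {M1, M3}, {M2}.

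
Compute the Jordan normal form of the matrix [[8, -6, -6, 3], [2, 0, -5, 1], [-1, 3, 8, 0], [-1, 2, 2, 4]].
The characteristic polynomial is det(xI - A) = (x - 5)^4, so the eigenvalues are 5 (algebraic multiplicity 4).

For λ = 5: rank(A - 5I) = 2, rank((A - 5I)^2) = 0. The eigenspace has dimension 4 - 2 = 2, so there are 2 Jordan blocks; the rank sequence gives block sizes [2, 2].

Assembling the blocks gives the Jordan form J above.

J = [[5, 1, 0, 0], [0, 5, 0, 0], [0, 0, 5, 1], [0, 0, 0, 5]]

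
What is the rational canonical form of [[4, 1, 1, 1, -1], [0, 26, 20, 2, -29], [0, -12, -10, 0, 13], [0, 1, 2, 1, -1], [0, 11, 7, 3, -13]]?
R = [[4, 0, 0, 0, 0], [0, 0, 0, 0, 4], [0, 1, 0, 0, 15], [0, 0, 1, 0, -4], [0, 0, 0, 1, 4]]

The invariant factors of A (the non-unit diagonal entries of the Smith normal form of xI - A over ℚ[x]) are x - 4, (x - 4)(x^3 + 4x + 1), each dividing the next. The characteristic polynomial is their product, (x - 4)^2(x^3 + 4x + 1).

The rational canonical form is the block-diagonal matrix of companion matrices C(f_i):
R = [[4, 0, 0, 0, 0], [0, 0, 0, 0, 4], [0, 1, 0, 0, 15], [0, 0, 1, 0, -4], [0, 0, 0, 1, 4]].

Note the characteristic polynomial does not split into linear factors over ℚ, so A has no Jordan form over ℚ; the rational canonical form exists over any field.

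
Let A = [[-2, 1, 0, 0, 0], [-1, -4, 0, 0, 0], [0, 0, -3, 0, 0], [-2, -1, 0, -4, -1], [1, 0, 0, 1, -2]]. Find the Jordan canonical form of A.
The characteristic polynomial is det(xI - A) = (x + 3)^5, so the eigenvalues are -3 (algebraic multiplicity 5).

For λ = -3: rank(A + 3I) = 2, rank((A + 3I)^2) = 0. The eigenspace has dimension 5 - 2 = 3, so there are 3 Jordan blocks; the rank sequence gives block sizes [2, 2, 1].

Assembling the blocks gives the Jordan form J above.

J = [[-3, 1, 0, 0, 0], [0, -3, 0, 0, 0], [0, 0, -3, 1, 0], [0, 0, 0, -3, 0], [0, 0, 0, 0, -3]]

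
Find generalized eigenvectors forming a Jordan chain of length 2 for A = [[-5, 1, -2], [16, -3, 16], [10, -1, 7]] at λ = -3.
v_1 = [[-2, 1, 2]]^T, v_2 = [[1, 0, -1]]^T

We seek v_1 ∈ ker((A + 3I)^2) \ ker(A + 3I), then set v_{i+1} = (A + 3I) v_i.

One such chain is v_1 = [[-2, 1, 2]]^T, v_2 = [[1, 0, -1]]^T. Check: (A + 3I) v_2 = [[0, 0, 0]]^T = 0.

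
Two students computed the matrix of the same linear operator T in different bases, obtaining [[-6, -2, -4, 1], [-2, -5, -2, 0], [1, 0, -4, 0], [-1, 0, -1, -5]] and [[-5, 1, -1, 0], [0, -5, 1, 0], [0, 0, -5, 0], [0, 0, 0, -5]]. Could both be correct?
Two matrices over a field are similar if and only if they have the same invariant factors.

Both A and B have characteristic polynomial (x + 5)^4 and minimal polynomial (x + 5)^3. Computing further, both have invariant factors x + 5, (x + 5)^3. Hence A and B are similar.

Yes.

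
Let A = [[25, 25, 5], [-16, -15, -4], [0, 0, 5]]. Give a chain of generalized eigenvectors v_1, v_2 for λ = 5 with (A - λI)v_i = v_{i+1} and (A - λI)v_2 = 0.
v_1 = [[-1, 1, 0]]^T, v_2 = [[5, -4, 0]]^T

We seek v_1 ∈ ker((A - 5I)^2) \ ker(A - 5I), then set v_{i+1} = (A - 5I) v_i.

One such chain is v_1 = [[-1, 1, 0]]^T, v_2 = [[5, -4, 0]]^T. Check: (A - 5I) v_2 = [[0, 0, 0]]^T = 0.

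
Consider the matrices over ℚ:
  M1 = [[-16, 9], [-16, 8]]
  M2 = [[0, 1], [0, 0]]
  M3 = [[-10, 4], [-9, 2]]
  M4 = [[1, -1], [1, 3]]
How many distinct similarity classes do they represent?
Characteristic polynomials: χ_{M1} = (x + 4)^2, χ_{M2} = x^2, χ_{M3} = (x + 4)^2, χ_{M4} = (x - 2)^2.

{M1, M3}: invariant factors (x + 4)^2.

{M2}: invariant factors x^2.

{M4}: invariant factors (x - 2)^2.

Matrices are similar if and only if their invariant-factor lists agree; the partition into similarity classes is {M1, M3}, {M2}, {M4}.

3 classes: {M1, M3}, {M2}, {M4}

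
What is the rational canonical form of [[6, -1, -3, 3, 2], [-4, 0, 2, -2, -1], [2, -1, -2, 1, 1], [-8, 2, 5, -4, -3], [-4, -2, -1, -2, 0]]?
R = [[0, 0, 0, 0, 0], [0, 0, 0, 0, 0], [0, 1, 0, 0, 0], [0, 0, 1, 0, 0], [0, 0, 0, 1, 0]]

The invariant factors of A (the non-unit diagonal entries of the Smith normal form of xI - A over ℚ[x]) are x, x^4, each dividing the next. The characteristic polynomial is their product, x^5.

The rational canonical form is the block-diagonal matrix of companion matrices C(f_i):
R = [[0, 0, 0, 0, 0], [0, 0, 0, 0, 0], [0, 1, 0, 0, 0], [0, 0, 1, 0, 0], [0, 0, 0, 1, 0]].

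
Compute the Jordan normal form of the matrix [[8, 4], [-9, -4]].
J = [[2, 1], [0, 2]]

The characteristic polynomial is det(xI - A) = (x - 2)^2, so the eigenvalues are 2 (algebraic multiplicity 2).

For λ = 2: rank(A - 2I) = 1, rank((A - 2I)^2) = 0. The eigenspace has dimension 2 - 1 = 1, so there is 1 Jordan block; the rank sequence gives block sizes [2].

Assembling the blocks gives the Jordan form J above.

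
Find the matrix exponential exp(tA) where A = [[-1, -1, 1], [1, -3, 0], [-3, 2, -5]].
e^{tA} = [[(2*t + 1)*e^{-3*t}, -t*e^{-3*t}, t*e^{-3*t}], [t*(t + 1)*e^{-3*t}, (2 - t^2)*e^{-3*t}/2, t^2*e^{-3*t}/2], [t*(t - 3)*e^{-3*t}, t*(4 - t)*e^{-3*t}/2, (t^2 - 4*t + 2)*e^{-3*t}/2]]

A has Jordan form J = [[-3, 1, 0], [0, -3, 1], [0, 0, -3]] with A = PJP^{-1}, so e^{tA} = P e^{tJ} P^{-1}.

For a Jordan block J_k(λ), e^{tJ_k(λ)} = e^{λt} · (I + tN + t^2 N^2/2! + ... + t^{k-1} N^{k-1}/(k-1)!) where N is the nilpotent superdiagonal part.

Assembling the blocks and conjugating back gives the entries of e^{tA} as shown above.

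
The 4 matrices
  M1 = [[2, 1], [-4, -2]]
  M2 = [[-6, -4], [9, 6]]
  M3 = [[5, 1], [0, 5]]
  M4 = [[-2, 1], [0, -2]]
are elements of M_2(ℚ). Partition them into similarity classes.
Characteristic polynomials: χ_{M1} = x^2, χ_{M2} = x^2, χ_{M3} = (x - 5)^2, χ_{M4} = (x + 2)^2.

{M1, M2}: invariant factors x^2.

{M3}: invariant factors (x - 5)^2.

{M4}: invariant factors (x + 2)^2.

Matrices are similar if and only if their invariant-factor lists agree; the partition into similarity classes is {M1, M2}, {M3}, {M4}.

3 classes: {M1, M2}, {M3}, {M4}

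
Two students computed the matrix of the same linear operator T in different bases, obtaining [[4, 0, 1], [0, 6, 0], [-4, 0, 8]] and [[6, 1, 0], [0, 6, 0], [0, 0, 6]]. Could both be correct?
Two matrices over a field are similar if and only if they have the same invariant factors.

Both A and B have characteristic polynomial (x - 6)^3 and minimal polynomial (x - 6)^2. Computing further, both have invariant factors x - 6, (x - 6)^2. Hence A and B are similar.

Yes.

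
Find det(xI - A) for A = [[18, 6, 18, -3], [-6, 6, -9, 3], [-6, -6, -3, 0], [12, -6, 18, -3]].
χ_A(x) = (x - 6)^2(x - 3)^2

xI - A = [[x - 18, -6, -18, 3], [6, x - 6, 9, -3], [6, 6, x + 3, 0], [-12, 6, -18, x + 3]].

Expanding det(xI - A) along the first row:
det(xI - A) = + (x - 18)·det([[x - 6, 9, -3], [6, x + 3, 0], [6, -18, x + 3]]) - (-6)·det([[6, 9, -3], [6, x + 3, 0], [-12, -18, x + 3]]) + (-18)·det([[6, x - 6, -3], [6, 6, 0], [-12, 6, x + 3]]) - (3)·det([[6, x - 6, 9], [6, 6, x + 3], [-12, 6, -18]]).

Evaluating gives χ_A(x) = x^4 - 18x^3 + 117x^2 - 324x + 324 = (x - 6)^2(x - 3)^2.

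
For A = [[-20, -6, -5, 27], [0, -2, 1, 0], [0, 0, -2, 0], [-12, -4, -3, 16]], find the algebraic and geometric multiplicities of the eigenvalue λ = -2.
algebraic multiplicity 4, geometric multiplicity 2

The characteristic polynomial is (x + 2)^4, so the factor x + 2 appears with exponent 4: the algebraic multiplicity is 4.

rank(A + 2I) = 2, so the eigenspace has dimension 4 - 2 = 2: the geometric multiplicity is 2.

Since 2 < 4, A is not diagonalizable.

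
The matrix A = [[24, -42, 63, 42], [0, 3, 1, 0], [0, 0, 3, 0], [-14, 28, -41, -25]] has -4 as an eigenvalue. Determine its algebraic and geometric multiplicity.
The characteristic polynomial is (x - 3)^3(x + 4), so the factor x + 4 appears with exponent 1: the algebraic multiplicity is 1.

rank(A + 4I) = 3, so the eigenspace has dimension 4 - 3 = 1: the geometric multiplicity is 1.

algebraic multiplicity 1, geometric multiplicity 1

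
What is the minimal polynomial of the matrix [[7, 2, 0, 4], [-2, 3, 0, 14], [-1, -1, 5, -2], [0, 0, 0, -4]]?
The characteristic polynomial factors as (x - 5)^3(x + 4). The minimal polynomial is ∏(x - λ)^{k_λ} where k_λ is the size of the largest Jordan block at λ.

For λ = -4: rank(A + 4I) = 3, and the largest Jordan block has size 1 (the smallest k with rank((A + 4I)^k) = rank((A + 4I)^(k+1))).
For λ = 5: rank(A - 5I) = 2, and the largest Jordan block has size 2 (the smallest k with rank((A - 5I)^k) = rank((A - 5I)^(k+1))).

So m_A(x) = (x - 5)^2(x + 4).

m_A(x) = (x - 5)^2(x + 4)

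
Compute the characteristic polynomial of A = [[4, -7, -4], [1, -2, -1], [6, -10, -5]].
χ_A(x) = (x + 1)^3

xI - A = [[x - 4, 7, 4], [-1, x + 2, 1], [-6, 10, x + 5]].

Expanding det(xI - A) along the first row:
det(xI - A) = + (x - 4)·det([[x + 2, 1], [10, x + 5]]) - (7)·det([[-1, 1], [-6, x + 5]]) + (4)·det([[-1, x + 2], [-6, 10]]).

Evaluating gives χ_A(x) = x^3 + 3x^2 + 3x + 1 = (x + 1)^3.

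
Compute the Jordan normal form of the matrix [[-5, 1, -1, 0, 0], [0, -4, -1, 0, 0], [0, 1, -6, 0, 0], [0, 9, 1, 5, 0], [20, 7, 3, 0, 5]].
J = [[-5, 1, 0, 0, 0], [0, -5, 0, 0, 0], [0, 0, -5, 0, 0], [0, 0, 0, 5, 0], [0, 0, 0, 0, 5]]

The characteristic polynomial is det(xI - A) = (x - 5)^2(x + 5)^3, so the eigenvalues are -5 (algebraic multiplicity 3), 5 (algebraic multiplicity 2).

For λ = -5: rank(A + 5I) = 3, rank((A + 5I)^2) = 2. The eigenspace has dimension 5 - 3 = 2, so there are 2 Jordan blocks; the rank sequence gives block sizes [2, 1].

For λ = 5: rank(A - 5I) = 3. The eigenspace has dimension 5 - 3 = 2, so there are 2 Jordan blocks; the rank sequence gives block sizes [1, 1].

Assembling the blocks gives the Jordan form J above.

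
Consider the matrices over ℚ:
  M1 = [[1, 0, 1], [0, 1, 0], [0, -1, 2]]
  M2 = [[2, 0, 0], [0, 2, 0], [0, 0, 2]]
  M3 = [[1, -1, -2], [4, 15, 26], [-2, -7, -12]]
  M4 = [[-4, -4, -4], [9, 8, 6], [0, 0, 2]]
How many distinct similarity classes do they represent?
Characteristic polynomials: χ_{M1} = (x - 2)(x - 1)^2, χ_{M2} = (x - 2)^3, χ_{M3} = (x - 2)(x - 1)^2, χ_{M4} = (x - 2)^3.

{M1, M3}: invariant factors (x - 2)(x - 1)^2.

{M2}: invariant factors x - 2, x - 2, x - 2.

{M4}: invariant factors x - 2, (x - 2)^2.

Matrices are similar if and only if their invariant-factor lists agree; the partition into similarity classes is {M1, M3}, {M2}, {M4}.

3 classes: {M1, M3}, {M2}, {M4}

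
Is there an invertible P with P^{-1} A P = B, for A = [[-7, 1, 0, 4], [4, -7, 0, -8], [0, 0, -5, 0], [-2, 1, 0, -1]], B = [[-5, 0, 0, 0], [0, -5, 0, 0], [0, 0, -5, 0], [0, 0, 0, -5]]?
No.

Both have characteristic polynomial (x + 5)^4, but the minimal polynomial of A is (x + 5)^2 while the minimal polynomial of B is x + 5. The minimal polynomial is a similarity invariant, so A and B are not similar.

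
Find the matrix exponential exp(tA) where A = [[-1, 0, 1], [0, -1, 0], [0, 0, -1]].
A has Jordan form J = [[-1, 1, 0], [0, -1, 0], [0, 0, -1]] with A = PJP^{-1}, so e^{tA} = P e^{tJ} P^{-1}.

For a Jordan block J_k(λ), e^{tJ_k(λ)} = e^{λt} · (I + tN + t^2 N^2/2! + ... + t^{k-1} N^{k-1}/(k-1)!) where N is the nilpotent superdiagonal part.

Assembling the blocks and conjugating back gives the entries of e^{tA} as shown above.

e^{tA} = [[e^{-t}, 0, t*e^{-t}], [0, e^{-t}, 0], [0, 0, e^{-t}]]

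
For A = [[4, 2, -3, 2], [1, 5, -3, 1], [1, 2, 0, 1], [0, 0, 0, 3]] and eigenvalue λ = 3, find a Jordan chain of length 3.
v_1 = [[-1, 4, 3, 1]]^T, v_2 = [[0, -1, -1, 0]]^T, v_3 = [[1, 1, 1, 0]]^T

We seek v_1 ∈ ker((A - 3I)^3) \ ker((A - 3I)^2), then set v_{i+1} = (A - 3I) v_i.

One such chain is v_1 = [[-1, 4, 3, 1]]^T, v_2 = [[0, -1, -1, 0]]^T, v_3 = [[1, 1, 1, 0]]^T. Check: (A - 3I) v_3 = [[0, 0, 0, 0]]^T = 0.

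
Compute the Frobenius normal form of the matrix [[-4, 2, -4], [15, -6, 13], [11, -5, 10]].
R = [[0, 0, 2], [1, 0, -3], [0, 1, 0]]

The invariant factors of A (the non-unit diagonal entries of the Smith normal form of xI - A over ℚ[x]) are x^3 + 3x - 2, each dividing the next. The characteristic polynomial is their product, x^3 + 3x - 2.

The rational canonical form is the block-diagonal matrix of companion matrices C(f_i):
R = [[0, 0, 2], [1, 0, -3], [0, 1, 0]].

Note the characteristic polynomial does not split into linear factors over ℚ, so A has no Jordan form over ℚ; the rational canonical form exists over any field.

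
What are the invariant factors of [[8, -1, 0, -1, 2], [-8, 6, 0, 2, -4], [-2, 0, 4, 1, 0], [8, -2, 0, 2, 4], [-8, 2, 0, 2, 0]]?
x - 4, (x - 4)^2, (x - 4)^2

The Jordan structure of A has elementary divisors (x - 4)^2, (x - 4)^2, (x - 4). Arranging the block sizes at each eigenvalue in decreasing order and taking row products gives the invariant factors.

Invariant factors (smallest first, each dividing the next): x - 4, (x - 4)^2, (x - 4)^2.

Check: the last factor (x - 4)^2 is the minimal polynomial, and the product (x - 4)^5 is the characteristic polynomial.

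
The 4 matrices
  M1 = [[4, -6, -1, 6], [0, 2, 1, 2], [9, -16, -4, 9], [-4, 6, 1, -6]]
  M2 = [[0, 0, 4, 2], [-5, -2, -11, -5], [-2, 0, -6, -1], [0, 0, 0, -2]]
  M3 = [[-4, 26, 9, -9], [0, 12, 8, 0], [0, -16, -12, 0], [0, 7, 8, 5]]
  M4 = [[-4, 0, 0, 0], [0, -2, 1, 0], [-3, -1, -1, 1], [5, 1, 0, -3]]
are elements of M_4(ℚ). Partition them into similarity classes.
Characteristic polynomials: χ_{M1} = x^3(x + 4), χ_{M2} = (x + 2)^3(x + 4), χ_{M3} = (x - 5)(x - 4)(x + 4)^2, χ_{M4} = (x + 2)^3(x + 4).

{M1}: invariant factors x^3(x + 4).

{M2, M4}: invariant factors (x + 2)^3(x + 4).

{M3}: invariant factors (x - 5)(x - 4)(x + 4)^2.

Matrices are similar if and only if their invariant-factor lists agree; the partition into similarity classes is {M1}, {M2, M4}, {M3}.

3 classes: {M1}, {M2, M4}, {M3}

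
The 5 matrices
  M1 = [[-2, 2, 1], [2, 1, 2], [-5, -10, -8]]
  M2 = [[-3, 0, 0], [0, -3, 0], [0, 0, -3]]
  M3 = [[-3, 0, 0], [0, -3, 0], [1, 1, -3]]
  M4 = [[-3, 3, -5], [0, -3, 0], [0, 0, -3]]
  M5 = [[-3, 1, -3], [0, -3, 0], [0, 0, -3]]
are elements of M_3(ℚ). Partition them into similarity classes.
Characteristic polynomials: χ_{M1} = (x + 3)^3, χ_{M2} = (x + 3)^3, χ_{M3} = (x + 3)^3, χ_{M4} = (x + 3)^3, χ_{M5} = (x + 3)^3.

{M1, M3, M4, M5}: invariant factors x + 3, (x + 3)^2.

{M2}: invariant factors x + 3, x + 3, x + 3.

Matrices are similar if and only if their invariant-factor lists agree; the partition into similarity classes is {M1, M3, M4, M5}, {M2}.

2 classes: {M1, M3, M4, M5}, {M2}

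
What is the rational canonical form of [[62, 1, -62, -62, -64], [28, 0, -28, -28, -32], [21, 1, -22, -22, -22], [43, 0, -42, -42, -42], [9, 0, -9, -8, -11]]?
R = [[-2, 0, 0, 0, 0], [0, 0, 0, 0, -32], [0, 1, 0, 0, -64], [0, 0, 1, 0, -42], [0, 0, 0, 1, -11]]

The invariant factors of A (the non-unit diagonal entries of the Smith normal form of xI - A over ℚ[x]) are x + 2, (x + 1)(x + 2)(x + 4)^2, each dividing the next. The characteristic polynomial is their product, (x + 1)(x + 2)^2(x + 4)^2.

The rational canonical form is the block-diagonal matrix of companion matrices C(f_i):
R = [[-2, 0, 0, 0, 0], [0, 0, 0, 0, -32], [0, 1, 0, 0, -64], [0, 0, 1, 0, -42], [0, 0, 0, 1, -11]].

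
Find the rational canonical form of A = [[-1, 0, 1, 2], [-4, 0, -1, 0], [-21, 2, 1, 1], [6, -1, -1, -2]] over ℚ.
R = [[0, 0, 0, -25], [1, 0, 0, -10], [0, 1, 0, -11], [0, 0, 1, -2]]

The invariant factors of A (the non-unit diagonal entries of the Smith normal form of xI - A over ℚ[x]) are (x^2 + x + 5)^2, each dividing the next. The characteristic polynomial is their product, (x^2 + x + 5)^2.

The rational canonical form is the block-diagonal matrix of companion matrices C(f_i):
R = [[0, 0, 0, -25], [1, 0, 0, -10], [0, 1, 0, -11], [0, 0, 1, -2]].

Note the characteristic polynomial does not split into linear factors over ℚ, so A has no Jordan form over ℚ; the rational canonical form exists over any field.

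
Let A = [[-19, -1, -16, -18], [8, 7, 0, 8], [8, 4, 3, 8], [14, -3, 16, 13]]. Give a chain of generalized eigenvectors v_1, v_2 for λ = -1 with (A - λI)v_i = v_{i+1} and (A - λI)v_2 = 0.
v_1 = [[-2, 1, 1, 1]]^T, v_2 = [[1, 0, 0, -1]]^T

We seek v_1 ∈ ker((A + I)^2) \ ker(A + I), then set v_{i+1} = (A + I) v_i.

One such chain is v_1 = [[-2, 1, 1, 1]]^T, v_2 = [[1, 0, 0, -1]]^T. Check: (A + I) v_2 = [[0, 0, 0, 0]]^T = 0.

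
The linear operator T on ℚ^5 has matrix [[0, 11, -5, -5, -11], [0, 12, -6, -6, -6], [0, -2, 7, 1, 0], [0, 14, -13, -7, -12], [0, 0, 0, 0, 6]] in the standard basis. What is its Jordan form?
J = [[0, 1, 0, 0, 0], [0, 0, 0, 0, 0], [0, 0, 6, 1, 0], [0, 0, 0, 6, 0], [0, 0, 0, 0, 6]]

The characteristic polynomial is det(xI - A) = x^2(x - 6)^3, so the eigenvalues are 0 (algebraic multiplicity 2), 6 (algebraic multiplicity 3).

For λ = 0: rank(A) = 4, rank(A^2) = 3. The eigenspace has dimension 5 - 4 = 1, so there is 1 Jordan block; the rank sequence gives block sizes [2].

For λ = 6: rank(A - 6I) = 3, rank((A - 6I)^2) = 2. The eigenspace has dimension 5 - 3 = 2, so there are 2 Jordan blocks; the rank sequence gives block sizes [2, 1].

Assembling the blocks gives the Jordan form J above.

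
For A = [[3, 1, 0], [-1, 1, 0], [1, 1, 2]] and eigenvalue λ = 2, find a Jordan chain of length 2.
We seek v_1 ∈ ker((A - 2I)^2) \ ker(A - 2I), then set v_{i+1} = (A - 2I) v_i.

One such chain is v_1 = [[1, 0, -1]]^T, v_2 = [[1, -1, 1]]^T. Check: (A - 2I) v_2 = [[0, 0, 0]]^T = 0.

v_1 = [[1, 0, -1]]^T, v_2 = [[1, -1, 1]]^T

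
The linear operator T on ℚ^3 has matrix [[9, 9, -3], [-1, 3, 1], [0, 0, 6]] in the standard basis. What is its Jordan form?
The characteristic polynomial is det(xI - A) = (x - 6)^3, so the eigenvalues are 6 (algebraic multiplicity 3).

For λ = 6: rank(A - 6I) = 1, rank((A - 6I)^2) = 0. The eigenspace has dimension 3 - 1 = 2, so there are 2 Jordan blocks; the rank sequence gives block sizes [2, 1].

Assembling the blocks gives the Jordan form J above.

J = [[6, 1, 0], [0, 6, 0], [0, 0, 6]]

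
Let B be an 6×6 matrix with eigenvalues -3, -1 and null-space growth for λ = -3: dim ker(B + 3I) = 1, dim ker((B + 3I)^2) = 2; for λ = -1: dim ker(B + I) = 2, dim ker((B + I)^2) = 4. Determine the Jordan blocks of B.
Jordan blocks: (-3, 2), (-1, 2), (-1, 2)

λ = -3: successive nullity increments [1, 1] count blocks of size ≥ k; block sizes are [2].
λ = -1: successive nullity increments [2, 2] count blocks of size ≥ k; block sizes are [2, 2].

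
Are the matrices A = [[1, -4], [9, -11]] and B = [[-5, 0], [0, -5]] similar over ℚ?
Both have characteristic polynomial (x + 5)^2, but the minimal polynomial of A is (x + 5)^2 while the minimal polynomial of B is x + 5. The minimal polynomial is a similarity invariant, so A and B are not similar.

No.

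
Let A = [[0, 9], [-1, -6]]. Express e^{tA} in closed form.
A has Jordan form J = [[-3, 1], [0, -3]] with A = PJP^{-1}, so e^{tA} = P e^{tJ} P^{-1}.

For a Jordan block J_k(λ), e^{tJ_k(λ)} = e^{λt} · (I + tN + t^2 N^2/2! + ... + t^{k-1} N^{k-1}/(k-1)!) where N is the nilpotent superdiagonal part.

Assembling the blocks and conjugating back gives the entries of e^{tA} as shown above.

e^{tA} = [[(3*t + 1)*e^{-3*t}, 9*t*e^{-3*t}], [-t*e^{-3*t}, (1 - 3*t)*e^{-3*t}]]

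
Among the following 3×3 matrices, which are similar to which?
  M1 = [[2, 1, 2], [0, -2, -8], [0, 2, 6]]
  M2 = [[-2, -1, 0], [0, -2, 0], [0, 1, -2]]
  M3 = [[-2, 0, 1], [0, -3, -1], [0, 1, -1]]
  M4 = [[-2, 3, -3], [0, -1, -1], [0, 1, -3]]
Characteristic polynomials: χ_{M1} = (x - 2)^3, χ_{M2} = (x + 2)^3, χ_{M3} = (x + 2)^3, χ_{M4} = (x + 2)^3.

{M1}: invariant factors x - 2, (x - 2)^2.

{M2, M4}: invariant factors x + 2, (x + 2)^2.

{M3}: invariant factors (x + 2)^3.

Matrices are similar if and only if their invariant-factor lists agree; the partition into similarity classes is {M1}, {M2, M4}, {M3}.

3 classes: {M1}, {M2, M4}, {M3}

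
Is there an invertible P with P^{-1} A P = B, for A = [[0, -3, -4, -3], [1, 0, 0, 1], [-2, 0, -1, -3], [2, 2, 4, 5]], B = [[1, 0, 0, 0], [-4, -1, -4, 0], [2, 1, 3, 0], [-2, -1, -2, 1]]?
No.

Both have characteristic polynomial (x - 1)^4 and minimal polynomial (x - 1)^2. But rank(A - I) = 2 for A while rank(B - I) = 1 for B, so the number of Jordan blocks at λ = 1 differs. A and B are not similar.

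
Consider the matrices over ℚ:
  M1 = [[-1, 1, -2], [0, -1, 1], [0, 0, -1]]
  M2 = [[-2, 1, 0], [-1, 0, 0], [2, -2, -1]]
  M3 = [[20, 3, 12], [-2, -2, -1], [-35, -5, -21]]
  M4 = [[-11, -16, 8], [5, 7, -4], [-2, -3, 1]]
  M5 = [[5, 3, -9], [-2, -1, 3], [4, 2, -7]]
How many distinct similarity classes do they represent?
2 classes: {M1, M3, M4, M5}, {M2}

Characteristic polynomials: χ_{M1} = (x + 1)^3, χ_{M2} = (x + 1)^3, χ_{M3} = (x + 1)^3, χ_{M4} = (x + 1)^3, χ_{M5} = (x + 1)^3.

{M1, M3, M4, M5}: invariant factors (x + 1)^3.

{M2}: invariant factors x + 1, (x + 1)^2.

Matrices are similar if and only if their invariant-factor lists agree; the partition into similarity classes is {M1, M3, M4, M5}, {M2}.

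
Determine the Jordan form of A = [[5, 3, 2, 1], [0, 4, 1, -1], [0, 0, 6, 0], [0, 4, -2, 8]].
The characteristic polynomial is det(xI - A) = (x - 6)^3(x - 5), so the eigenvalues are 5 (algebraic multiplicity 1), 6 (algebraic multiplicity 3).

For λ = 5: algebraic multiplicity 1 gives one 1×1 block.

For λ = 6: rank(A - 6I) = 2, rank((A - 6I)^2) = 1. The eigenspace has dimension 4 - 2 = 2, so there are 2 Jordan blocks; the rank sequence gives block sizes [2, 1].

Assembling the blocks gives the Jordan form J above.

J = [[5, 0, 0, 0], [0, 6, 1, 0], [0, 0, 6, 0], [0, 0, 0, 6]]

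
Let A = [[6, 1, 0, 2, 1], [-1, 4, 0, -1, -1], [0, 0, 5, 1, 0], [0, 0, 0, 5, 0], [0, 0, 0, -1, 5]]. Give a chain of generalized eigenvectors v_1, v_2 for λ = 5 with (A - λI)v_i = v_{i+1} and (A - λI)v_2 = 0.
We seek v_1 ∈ ker((A - 5I)^2) \ ker(A - 5I), then set v_{i+1} = (A - 5I) v_i.

One such chain is v_1 = [[0, 1, 0, 0, 0]]^T, v_2 = [[1, -1, 0, 0, 0]]^T. Check: (A - 5I) v_2 = [[0, 0, 0, 0, 0]]^T = 0.

v_1 = [[0, 1, 0, 0, 0]]^T, v_2 = [[1, -1, 0, 0, 0]]^T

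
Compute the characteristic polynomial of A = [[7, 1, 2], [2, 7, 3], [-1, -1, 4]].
χ_A(x) = (x - 6)^3

xI - A = [[x - 7, -1, -2], [-2, x - 7, -3], [1, 1, x - 4]].

Expanding det(xI - A) along the first row:
det(xI - A) = + (x - 7)·det([[x - 7, -3], [1, x - 4]]) - (-1)·det([[-2, -3], [1, x - 4]]) + (-2)·det([[-2, x - 7], [1, 1]]).

Evaluating gives χ_A(x) = x^3 - 18x^2 + 108x - 216 = (x - 6)^3.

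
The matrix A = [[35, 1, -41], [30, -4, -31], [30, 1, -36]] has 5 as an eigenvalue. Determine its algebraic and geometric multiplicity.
algebraic multiplicity 1, geometric multiplicity 1

The characteristic polynomial is (x - 5)(x + 5)^2, so the factor x - 5 appears with exponent 1: the algebraic multiplicity is 1.

rank(A - 5I) = 2, so the eigenspace has dimension 3 - 2 = 1: the geometric multiplicity is 1.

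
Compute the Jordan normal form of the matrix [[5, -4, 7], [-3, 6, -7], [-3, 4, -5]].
J = [[2, 1, 0], [0, 2, 0], [0, 0, 2]]

The characteristic polynomial is det(xI - A) = (x - 2)^3, so the eigenvalues are 2 (algebraic multiplicity 3).

For λ = 2: rank(A - 2I) = 1, rank((A - 2I)^2) = 0. The eigenspace has dimension 3 - 1 = 2, so there are 2 Jordan blocks; the rank sequence gives block sizes [2, 1].

Assembling the blocks gives the Jordan form J above.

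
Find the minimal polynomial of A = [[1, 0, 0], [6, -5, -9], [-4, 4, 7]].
The characteristic polynomial factors as (x - 1)^3. The minimal polynomial is ∏(x - λ)^{k_λ} where k_λ is the size of the largest Jordan block at λ.

For λ = 1: rank(A - I) = 1, and the largest Jordan block has size 2 (the smallest k with rank((A - I)^k) = rank((A - I)^(k+1))).

So m_A(x) = (x - 1)^2.

m_A(x) = (x - 1)^2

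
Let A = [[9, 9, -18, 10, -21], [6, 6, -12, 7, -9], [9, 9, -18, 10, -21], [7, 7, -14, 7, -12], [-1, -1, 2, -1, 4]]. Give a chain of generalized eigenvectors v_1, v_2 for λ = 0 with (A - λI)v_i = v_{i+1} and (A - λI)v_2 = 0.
v_1 = [[2, 1, 2, 1, 0]]^T, v_2 = [[1, 1, 1, 0, 0]]^T

We seek v_1 ∈ ker(A^2) \ ker(A), then set v_{i+1} = A v_i.

One such chain is v_1 = [[2, 1, 2, 1, 0]]^T, v_2 = [[1, 1, 1, 0, 0]]^T. Check: A v_2 = [[0, 0, 0, 0, 0]]^T = 0.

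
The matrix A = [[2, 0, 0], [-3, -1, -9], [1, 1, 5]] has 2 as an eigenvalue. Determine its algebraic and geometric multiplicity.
The characteristic polynomial is (x - 2)^3, so the factor x - 2 appears with exponent 3: the algebraic multiplicity is 3.

rank(A - 2I) = 1, so the eigenspace has dimension 3 - 1 = 2: the geometric multiplicity is 2.

Since 2 < 3, A is not diagonalizable.

algebraic multiplicity 3, geometric multiplicity 2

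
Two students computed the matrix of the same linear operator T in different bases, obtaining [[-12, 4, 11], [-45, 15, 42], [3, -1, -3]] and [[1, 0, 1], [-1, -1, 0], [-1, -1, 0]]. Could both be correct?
Two matrices over a field are similar if and only if they have the same invariant factors.

Both A and B have characteristic polynomial x^3 and minimal polynomial x^3. Computing further, both have invariant factors x^3. Hence A and B are similar.

Yes.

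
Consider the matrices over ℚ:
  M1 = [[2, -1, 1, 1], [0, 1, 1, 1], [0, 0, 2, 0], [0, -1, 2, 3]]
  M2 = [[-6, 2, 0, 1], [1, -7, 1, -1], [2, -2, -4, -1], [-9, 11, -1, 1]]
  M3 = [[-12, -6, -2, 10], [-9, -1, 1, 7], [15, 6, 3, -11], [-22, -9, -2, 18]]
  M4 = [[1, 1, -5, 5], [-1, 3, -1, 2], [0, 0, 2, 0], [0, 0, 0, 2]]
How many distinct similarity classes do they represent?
2 classes: {M1, M3, M4}, {M2}

Characteristic polynomials: χ_{M1} = (x - 2)^4, χ_{M2} = (x + 4)^4, χ_{M3} = (x - 2)^4, χ_{M4} = (x - 2)^4.

{M1, M3, M4}: invariant factors x - 2, (x - 2)^3.

{M2}: invariant factors x + 4, (x + 4)^3.

Matrices are similar if and only if their invariant-factor lists agree; the partition into similarity classes is {M1, M3, M4}, {M2}.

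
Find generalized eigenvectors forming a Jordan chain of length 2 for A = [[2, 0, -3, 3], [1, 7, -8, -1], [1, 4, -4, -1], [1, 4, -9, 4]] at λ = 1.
v_1 = [[0, -1, -1, -1]]^T, v_2 = [[0, 3, 2, 2]]^T

We seek v_1 ∈ ker((A - I)^2) \ ker(A - I), then set v_{i+1} = (A - I) v_i.

One such chain is v_1 = [[0, -1, -1, -1]]^T, v_2 = [[0, 3, 2, 2]]^T. Check: (A - I) v_2 = [[0, 0, 0, 0]]^T = 0.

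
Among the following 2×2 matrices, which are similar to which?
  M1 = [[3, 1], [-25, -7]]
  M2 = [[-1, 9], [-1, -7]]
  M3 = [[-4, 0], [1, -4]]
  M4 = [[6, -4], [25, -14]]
2 classes: {M1}, {M2, M3, M4}

Characteristic polynomials: χ_{M1} = (x + 2)^2, χ_{M2} = (x + 4)^2, χ_{M3} = (x + 4)^2, χ_{M4} = (x + 4)^2.

{M1}: invariant factors (x + 2)^2.

{M2, M3, M4}: invariant factors (x + 4)^2.

Matrices are similar if and only if their invariant-factor lists agree; the partition into similarity classes is {M1}, {M2, M3, M4}.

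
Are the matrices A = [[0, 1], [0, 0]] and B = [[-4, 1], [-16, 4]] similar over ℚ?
Two matrices over a field are similar if and only if they have the same invariant factors.

Both A and B have characteristic polynomial x^2 and minimal polynomial x^2. Computing further, both have invariant factors x^2. Hence A and B are similar.

Yes.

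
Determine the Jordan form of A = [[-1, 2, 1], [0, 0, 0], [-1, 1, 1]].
The characteristic polynomial is det(xI - A) = x^3, so the eigenvalues are 0 (algebraic multiplicity 3).

For λ = 0: rank(A) = 2, rank(A^2) = 1, rank(A^3) = 0. The eigenspace has dimension 3 - 2 = 1, so there is 1 Jordan block; the rank sequence gives block sizes [3].

Assembling the blocks gives the Jordan form J above.

J = [[0, 1, 0], [0, 0, 1], [0, 0, 0]]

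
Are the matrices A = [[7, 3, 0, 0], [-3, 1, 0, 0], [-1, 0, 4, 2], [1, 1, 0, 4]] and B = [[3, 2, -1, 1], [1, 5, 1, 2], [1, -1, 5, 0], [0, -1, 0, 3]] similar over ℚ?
Two matrices over a field are similar if and only if they have the same invariant factors.

Both A and B have characteristic polynomial (x - 4)^4 and minimal polynomial (x - 4)^3. Computing further, both have invariant factors x - 4, (x - 4)^3. Hence A and B are similar.

Yes.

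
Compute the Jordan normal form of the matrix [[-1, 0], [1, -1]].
The characteristic polynomial is det(xI - A) = (x + 1)^2, so the eigenvalues are -1 (algebraic multiplicity 2).

For λ = -1: rank(A + I) = 1, rank((A + I)^2) = 0. The eigenspace has dimension 2 - 1 = 1, so there is 1 Jordan block; the rank sequence gives block sizes [2].

Assembling the blocks gives the Jordan form J above.

J = [[-1, 1], [0, -1]]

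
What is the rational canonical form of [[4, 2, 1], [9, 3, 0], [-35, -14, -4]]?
R = [[0, 0, 3], [1, 0, -1], [0, 1, 3]]

The invariant factors of A (the non-unit diagonal entries of the Smith normal form of xI - A over ℚ[x]) are (x - 3)(x^2 + 1), each dividing the next. The characteristic polynomial is their product, (x - 3)(x^2 + 1).

The rational canonical form is the block-diagonal matrix of companion matrices C(f_i):
R = [[0, 0, 3], [1, 0, -1], [0, 1, 3]].

Note the characteristic polynomial does not split into linear factors over ℚ, so A has no Jordan form over ℚ; the rational canonical form exists over any field.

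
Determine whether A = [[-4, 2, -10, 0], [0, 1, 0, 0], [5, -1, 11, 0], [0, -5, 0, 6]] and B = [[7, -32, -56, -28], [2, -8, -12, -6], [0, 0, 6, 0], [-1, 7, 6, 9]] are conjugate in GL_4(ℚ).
Two matrices over a field are similar if and only if they have the same invariant factors.

Both A and B have characteristic polynomial (x - 6)^2(x - 1)^2 and minimal polynomial (x - 6)(x - 1)^2. Computing further, both have invariant factors x - 6, (x - 6)(x - 1)^2. Hence A and B are similar.

Yes.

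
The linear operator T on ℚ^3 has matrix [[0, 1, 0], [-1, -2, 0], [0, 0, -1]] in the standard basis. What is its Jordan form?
J = [[-1, 1, 0], [0, -1, 0], [0, 0, -1]]

The characteristic polynomial is det(xI - A) = (x + 1)^3, so the eigenvalues are -1 (algebraic multiplicity 3).

For λ = -1: rank(A + I) = 1, rank((A + I)^2) = 0. The eigenspace has dimension 3 - 1 = 2, so there are 2 Jordan blocks; the rank sequence gives block sizes [2, 1].

Assembling the blocks gives the Jordan form J above.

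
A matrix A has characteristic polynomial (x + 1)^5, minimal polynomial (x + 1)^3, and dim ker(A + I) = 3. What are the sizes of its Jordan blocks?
Jordan blocks: (-1, 3), (-1, 1), (-1, 1)

λ = -1: algebraic multiplicity 5 (exponent in χ_A), largest block size 3 (exponent in m_A), 3 blocks (geometric multiplicity). These force block sizes [3, 1, 1].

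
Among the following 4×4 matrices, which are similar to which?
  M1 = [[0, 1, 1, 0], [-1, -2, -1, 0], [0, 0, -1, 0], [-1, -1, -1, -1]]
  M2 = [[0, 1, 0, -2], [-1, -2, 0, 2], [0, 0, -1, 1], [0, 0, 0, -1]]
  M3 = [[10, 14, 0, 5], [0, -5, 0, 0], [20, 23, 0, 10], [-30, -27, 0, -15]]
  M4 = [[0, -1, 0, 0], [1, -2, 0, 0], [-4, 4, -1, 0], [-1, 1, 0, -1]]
3 classes: {M1, M4}, {M2}, {M3}

Characteristic polynomials: χ_{M1} = (x + 1)^4, χ_{M2} = (x + 1)^4, χ_{M3} = x^2(x + 5)^2, χ_{M4} = (x + 1)^4.

{M1, M4}: invariant factors x + 1, x + 1, (x + 1)^2.

{M2}: invariant factors (x + 1)^2, (x + 1)^2.

{M3}: invariant factors x, x(x + 5)^2.

Matrices are similar if and only if their invariant-factor lists agree; the partition into similarity classes is {M1, M4}, {M2}, {M3}.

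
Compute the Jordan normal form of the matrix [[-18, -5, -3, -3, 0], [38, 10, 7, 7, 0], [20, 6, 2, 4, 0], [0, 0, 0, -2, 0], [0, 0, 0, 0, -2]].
The characteristic polynomial is det(xI - A) = (x + 2)^5, so the eigenvalues are -2 (algebraic multiplicity 5).

For λ = -2: rank(A + 2I) = 2, rank((A + 2I)^2) = 1, rank((A + 2I)^3) = 0. The eigenspace has dimension 5 - 2 = 3, so there are 3 Jordan blocks; the rank sequence gives block sizes [3, 1, 1].

Assembling the blocks gives the Jordan form J above.

J = [[-2, 1, 0, 0, 0], [0, -2, 1, 0, 0], [0, 0, -2, 0, 0], [0, 0, 0, -2, 0], [0, 0, 0, 0, -2]]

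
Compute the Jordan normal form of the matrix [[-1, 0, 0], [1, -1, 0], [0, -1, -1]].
J = [[-1, 1, 0], [0, -1, 1], [0, 0, -1]]

The characteristic polynomial is det(xI - A) = (x + 1)^3, so the eigenvalues are -1 (algebraic multiplicity 3).

For λ = -1: rank(A + I) = 2, rank((A + I)^2) = 1, rank((A + I)^3) = 0. The eigenspace has dimension 3 - 2 = 1, so there is 1 Jordan block; the rank sequence gives block sizes [3].

Assembling the blocks gives the Jordan form J above.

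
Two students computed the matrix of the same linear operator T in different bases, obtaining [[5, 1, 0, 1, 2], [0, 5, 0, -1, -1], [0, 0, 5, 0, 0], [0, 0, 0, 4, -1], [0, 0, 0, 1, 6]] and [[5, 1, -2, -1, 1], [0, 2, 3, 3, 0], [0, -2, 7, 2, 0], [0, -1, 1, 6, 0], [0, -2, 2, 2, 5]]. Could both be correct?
Two matrices over a field are similar if and only if they have the same invariant factors.

Both A and B have characteristic polynomial (x - 5)^5 and minimal polynomial (x - 5)^2. Computing further, both have invariant factors x - 5, (x - 5)^2, (x - 5)^2. Hence A and B are similar.

Yes.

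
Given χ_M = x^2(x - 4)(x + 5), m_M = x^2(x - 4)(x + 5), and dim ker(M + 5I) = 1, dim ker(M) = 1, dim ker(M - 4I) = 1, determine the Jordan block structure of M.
λ = -5: algebraic multiplicity 1 (exponent in χ_M), largest block size 1 (exponent in m_M), 1 block (geometric multiplicity). This forces block sizes [1].
λ = 0: algebraic multiplicity 2 (exponent in χ_M), largest block size 2 (exponent in m_M), 1 block (geometric multiplicity). This forces block sizes [2].
λ = 4: algebraic multiplicity 1 (exponent in χ_M), largest block size 1 (exponent in m_M), 1 block (geometric multiplicity). This forces block sizes [1].

Jordan blocks: (-5, 1), (0, 2), (4, 1)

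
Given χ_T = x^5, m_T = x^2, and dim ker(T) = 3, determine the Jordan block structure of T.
Jordan blocks: (0, 2), (0, 2), (0, 1)

λ = 0: algebraic multiplicity 5 (exponent in χ_T), largest block size 2 (exponent in m_T), 3 blocks (geometric multiplicity). These force block sizes [2, 2, 1].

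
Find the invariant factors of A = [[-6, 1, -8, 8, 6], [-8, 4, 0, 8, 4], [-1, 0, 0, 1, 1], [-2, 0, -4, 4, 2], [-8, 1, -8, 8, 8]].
The Jordan structure of A has elementary divisors (x - 2)^2, (x - 2)^2, (x - 2). Arranging the block sizes at each eigenvalue in decreasing order and taking row products gives the invariant factors.

Invariant factors (smallest first, each dividing the next): x - 2, (x - 2)^2, (x - 2)^2.

Check: the last factor (x - 2)^2 is the minimal polynomial, and the product (x - 2)^5 is the characteristic polynomial.

x - 2, (x - 2)^2, (x - 2)^2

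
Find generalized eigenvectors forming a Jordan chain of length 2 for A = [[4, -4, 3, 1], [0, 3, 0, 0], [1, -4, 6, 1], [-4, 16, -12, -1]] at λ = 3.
We seek v_1 ∈ ker((A - 3I)^2) \ ker(A - 3I), then set v_{i+1} = (A - 3I) v_i.

One such chain is v_1 = [[0, 1, 1, 2]]^T, v_2 = [[1, 0, 1, -4]]^T. Check: (A - 3I) v_2 = [[0, 0, 0, 0]]^T = 0.

v_1 = [[0, 1, 1, 2]]^T, v_2 = [[1, 0, 1, -4]]^T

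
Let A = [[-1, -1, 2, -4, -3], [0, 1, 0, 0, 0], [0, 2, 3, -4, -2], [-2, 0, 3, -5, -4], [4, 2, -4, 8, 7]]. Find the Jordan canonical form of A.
J = [[1, 1, 0, 0, 0], [0, 1, 0, 0, 0], [0, 0, 1, 1, 0], [0, 0, 0, 1, 0], [0, 0, 0, 0, 1]]

The characteristic polynomial is det(xI - A) = (x - 1)^5, so the eigenvalues are 1 (algebraic multiplicity 5).

For λ = 1: rank(A - I) = 2, rank((A - I)^2) = 0. The eigenspace has dimension 5 - 2 = 3, so there are 3 Jordan blocks; the rank sequence gives block sizes [2, 2, 1].

Assembling the blocks gives the Jordan form J above.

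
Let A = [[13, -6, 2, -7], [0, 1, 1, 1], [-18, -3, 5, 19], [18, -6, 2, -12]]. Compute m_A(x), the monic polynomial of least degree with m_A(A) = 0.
m_A(x) = (x - 4)^2(x + 5)

The characteristic polynomial factors as (x - 4)^3(x + 5). The minimal polynomial is ∏(x - λ)^{k_λ} where k_λ is the size of the largest Jordan block at λ.

For λ = -5: rank(A + 5I) = 3, and the largest Jordan block has size 1 (the smallest k with rank((A + 5I)^k) = rank((A + 5I)^(k+1))).
For λ = 4: rank(A - 4I) = 2, and the largest Jordan block has size 2 (the smallest k with rank((A - 4I)^k) = rank((A - 4I)^(k+1))).

So m_A(x) = (x - 4)^2(x + 5).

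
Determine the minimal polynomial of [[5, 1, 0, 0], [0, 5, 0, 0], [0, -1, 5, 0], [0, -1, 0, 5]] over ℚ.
m_A(x) = (x - 5)^2

The characteristic polynomial factors as (x - 5)^4. The minimal polynomial is ∏(x - λ)^{k_λ} where k_λ is the size of the largest Jordan block at λ.

For λ = 5: rank(A - 5I) = 1, and the largest Jordan block has size 2 (the smallest k with rank((A - 5I)^k) = rank((A - 5I)^(k+1))).

So m_A(x) = (x - 5)^2.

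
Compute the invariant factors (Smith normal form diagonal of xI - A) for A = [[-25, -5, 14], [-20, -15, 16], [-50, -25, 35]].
(x - 5)(x + 5)^2

The Jordan structure of A has elementary divisors (x + 5)^2, (x - 5). Arranging the block sizes at each eigenvalue in decreasing order and taking row products gives the invariant factors.

Invariant factors (smallest first, each dividing the next): (x - 5)(x + 5)^2.

Check: the last factor (x - 5)(x + 5)^2 is the minimal polynomial, and the product (x - 5)(x + 5)^2 is the characteristic polynomial.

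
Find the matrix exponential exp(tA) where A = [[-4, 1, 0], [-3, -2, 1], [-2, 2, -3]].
A has Jordan form J = [[-3, 1, 0], [0, -3, 1], [0, 0, -3]] with A = PJP^{-1}, so e^{tA} = P e^{tJ} P^{-1}.

For a Jordan block J_k(λ), e^{tJ_k(λ)} = e^{λt} · (I + tN + t^2 N^2/2! + ... + t^{k-1} N^{k-1}/(k-1)!) where N is the nilpotent superdiagonal part.

Assembling the blocks and conjugating back gives the entries of e^{tA} as shown above.

e^{tA} = [[(-t^2 - t + 1)*e^{-3*t}, t*e^{-3*t}, t^2*e^{-3*t}/2], [t*(-t - 3)*e^{-3*t}, (t + 1)*e^{-3*t}, t*(t + 2)*e^{-3*t}/2], [2*t*(-t - 1)*e^{-3*t}, 2*t*e^{-3*t}, (t^2 + 1)*e^{-3*t}]]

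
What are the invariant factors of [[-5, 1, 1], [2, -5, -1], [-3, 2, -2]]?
(x + 4)^3

The Jordan structure of A has elementary divisors (x + 4)^3. Arranging the block sizes at each eigenvalue in decreasing order and taking row products gives the invariant factors.

Invariant factors (smallest first, each dividing the next): (x + 4)^3.

Check: the last factor (x + 4)^3 is the minimal polynomial, and the product (x + 4)^3 is the characteristic polynomial.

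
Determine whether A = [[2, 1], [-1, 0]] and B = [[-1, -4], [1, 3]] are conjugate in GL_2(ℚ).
Two matrices over a field are similar if and only if they have the same invariant factors.

Both A and B have characteristic polynomial (x - 1)^2 and minimal polynomial (x - 1)^2. Computing further, both have invariant factors (x - 1)^2. Hence A and B are similar.

Yes.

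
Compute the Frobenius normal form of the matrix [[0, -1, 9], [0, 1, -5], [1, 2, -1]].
R = [[0, 0, -4], [1, 0, 0], [0, 1, 0]]

The invariant factors of A (the non-unit diagonal entries of the Smith normal form of xI - A over ℚ[x]) are x^3 + 4, each dividing the next. The characteristic polynomial is their product, x^3 + 4.

The rational canonical form is the block-diagonal matrix of companion matrices C(f_i):
R = [[0, 0, -4], [1, 0, 0], [0, 1, 0]].

Note the characteristic polynomial does not split into linear factors over ℚ, so A has no Jordan form over ℚ; the rational canonical form exists over any field.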